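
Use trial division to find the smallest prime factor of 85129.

85129 is odd.
Digit sum 25, not divisible by 3.
Ends in 9: not divisible by 5.
7: 85129 = 7·12161 + 2
11: 85129 = 11·7739

11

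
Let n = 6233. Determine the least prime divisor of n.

6233 is odd.
Digit sum 14, not divisible by 3.
Ends in 3: not divisible by 5.
7: 6233 = 7·890 + 3
11: 6233 = 11·566 + 7
13: 6233 = 13·479 + 6
17: 6233 = 17·366 + 11
19: 6233 = 19·328 + 1
23: 6233 = 23·271

23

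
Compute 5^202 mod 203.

5^1 ≡ 5 (mod 203)
5^2 ≡ 5^2 = 25 ≡ 25 (mod 203)
5^4 ≡ 25^2 = 625 ≡ 16 (mod 203)
5^8 ≡ 16^2 = 256 ≡ 53 (mod 203)
5^16 ≡ 53^2 = 2809 ≡ 170 (mod 203)
5^32 ≡ 170^2 = 28900 ≡ 74 (mod 203)
5^64 ≡ 74^2 = 5476 ≡ 198 (mod 203)
5^128 ≡ 198^2 = 39204 ≡ 25 (mod 203)
202 = 128 + 64 + 8 + 2 in binary powers of 2.
So 5^202 ≡ 25 · 198 · 53 · 25 ≡ 23 (mod 203).
Since 23 ≠ 1, base 5 is a Fermat witness: 203 is composite.

23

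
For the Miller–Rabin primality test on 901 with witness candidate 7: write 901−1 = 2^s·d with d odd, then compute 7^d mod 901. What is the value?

143

901 − 1 = 900 = 2^2 · 225, so d = 225.
7^1 ≡ 7 (mod 901)
7^2 ≡ 7^2 = 49 ≡ 49 (mod 901)
7^4 ≡ 49^2 = 2401 ≡ 599 (mod 901)
7^8 ≡ 599^2 = 358801 ≡ 203 (mod 901)
7^16 ≡ 203^2 = 41209 ≡ 664 (mod 901)
7^32 ≡ 664^2 = 440896 ≡ 307 (mod 901)
7^64 ≡ 307^2 = 94249 ≡ 545 (mod 901)
7^128 ≡ 545^2 = 297025 ≡ 596 (mod 901)
225 = 128 + 64 + 32 + 1 in binary powers of 2.
So 7^225 ≡ 596 · 545 · 307 · 7 ≡ 143 (mod 901).
Squaring chain: 143 → 627; never reaches −1, so base 7 is a Miller–Rabin witness that 901 is composite.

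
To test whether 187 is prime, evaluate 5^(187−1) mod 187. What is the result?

60

5^1 ≡ 5 (mod 187)
5^2 ≡ 5^2 = 25 ≡ 25 (mod 187)
5^4 ≡ 25^2 = 625 ≡ 64 (mod 187)
5^8 ≡ 64^2 = 4096 ≡ 169 (mod 187)
5^16 ≡ 169^2 = 28561 ≡ 137 (mod 187)
5^32 ≡ 137^2 = 18769 ≡ 69 (mod 187)
5^64 ≡ 69^2 = 4761 ≡ 86 (mod 187)
5^128 ≡ 86^2 = 7396 ≡ 103 (mod 187)
186 = 128 + 32 + 16 + 8 + 2 in binary powers of 2.
So 5^186 ≡ 103 · 69 · 137 · 169 · 25 ≡ 60 (mod 187).
Since 60 ≠ 1, base 5 is a Fermat witness: 187 is composite.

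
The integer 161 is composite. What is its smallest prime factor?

161 is odd.
Digit sum 8, not divisible by 3.
Ends in 1: not divisible by 5.
7: 161 = 7·23

7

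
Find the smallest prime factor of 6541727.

6541727 is odd.
Digit sum 32, not divisible by 3.
Ends in 7: not divisible by 5.
7: 6541727 = 7·934532 + 3
11: 6541727 = 11·594702 + 5
13: 6541727 = 13·503209 + 10
17: 6541727 = 17·384807 + 8
19: 6541727 = 19·344301 + 8
23: 6541727 = 23·284422 + 21
29: 6541727 = 29·225576 + 23
31: 6541727 = 31·211023 + 14
37: 6541727 = 37·176803 + 16
41: 6541727 = 41·159554 + 13
43: 6541727 = 43·152133 + 8
47: 6541727 = 47·139185 + 32
53: 6541727 = 53·123428 + 43
59: 6541727 = 59·110876 + 43
61: 6541727 = 61·107241 + 26
67: 6541727 = 67·97637 + 48
71: 6541727 = 71·92137

71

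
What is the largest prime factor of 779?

779 = 19 · 41
41 is prime.
So 779 = 19 · 41; the largest prime factor is 41.

41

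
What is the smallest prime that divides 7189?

7

7189 is odd.
Digit sum 25, not divisible by 3.
Ends in 9: not divisible by 5.
7: 7189 = 7·1027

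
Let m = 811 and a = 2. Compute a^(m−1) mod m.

1

2^1 ≡ 2 (mod 811)
2^2 ≡ 2^2 = 4 ≡ 4 (mod 811)
2^4 ≡ 4^2 = 16 ≡ 16 (mod 811)
2^8 ≡ 16^2 = 256 ≡ 256 (mod 811)
2^16 ≡ 256^2 = 65536 ≡ 656 (mod 811)
2^32 ≡ 656^2 = 430336 ≡ 506 (mod 811)
2^64 ≡ 506^2 = 256036 ≡ 571 (mod 811)
2^128 ≡ 571^2 = 326041 ≡ 19 (mod 811)
2^256 ≡ 19^2 = 361 ≡ 361 (mod 811)
2^512 ≡ 361^2 = 130321 ≡ 561 (mod 811)
810 = 512 + 256 + 32 + 8 + 2 in binary powers of 2.
So 2^810 ≡ 561 · 361 · 506 · 256 · 4 ≡ 1 (mod 811).
Since the result is 1, base 2 gives no evidence that 811 is composite.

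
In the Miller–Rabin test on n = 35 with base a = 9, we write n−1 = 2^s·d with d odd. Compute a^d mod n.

35 − 1 = 34 = 2^1 · 17, so d = 17.
9^1 ≡ 9 (mod 35)
9^2 ≡ 9^2 = 81 ≡ 11 (mod 35)
9^4 ≡ 11^2 = 121 ≡ 16 (mod 35)
9^8 ≡ 16^2 = 256 ≡ 11 (mod 35)
9^16 ≡ 11^2 = 121 ≡ 16 (mod 35)
17 = 16 + 1 in binary powers of 2.
So 9^17 ≡ 16 · 9 ≡ 4 (mod 35).
Squaring chain: 4; never reaches −1, so base 9 is a Miller–Rabin witness that 35 is composite.

4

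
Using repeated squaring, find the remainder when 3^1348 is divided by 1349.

682

3^1 ≡ 3 (mod 1349)
3^2 ≡ 3^2 = 9 ≡ 9 (mod 1349)
3^4 ≡ 9^2 = 81 ≡ 81 (mod 1349)
3^8 ≡ 81^2 = 6561 ≡ 1165 (mod 1349)
3^16 ≡ 1165^2 = 1357225 ≡ 131 (mod 1349)
3^32 ≡ 131^2 = 17161 ≡ 973 (mod 1349)
3^64 ≡ 973^2 = 946729 ≡ 1080 (mod 1349)
3^128 ≡ 1080^2 = 1166400 ≡ 864 (mod 1349)
3^256 ≡ 864^2 = 746496 ≡ 499 (mod 1349)
3^512 ≡ 499^2 = 249001 ≡ 785 (mod 1349)
3^1024 ≡ 785^2 = 616225 ≡ 1081 (mod 1349)
1348 = 1024 + 256 + 64 + 4 in binary powers of 2.
So 3^1348 ≡ 1081 · 499 · 1080 · 81 ≡ 682 (mod 1349).
Since 682 ≠ 1, base 3 is a Fermat witness: 1349 is composite.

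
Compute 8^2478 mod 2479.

8^1 ≡ 8 (mod 2479)
8^2 ≡ 8^2 = 64 ≡ 64 (mod 2479)
8^4 ≡ 64^2 = 4096 ≡ 1617 (mod 2479)
8^8 ≡ 1617^2 = 2614689 ≡ 1823 (mod 2479)
8^16 ≡ 1823^2 = 3323329 ≡ 1469 (mod 2479)
8^32 ≡ 1469^2 = 2157961 ≡ 1231 (mod 2479)
8^64 ≡ 1231^2 = 1515361 ≡ 692 (mod 2479)
8^128 ≡ 692^2 = 478864 ≡ 417 (mod 2479)
8^256 ≡ 417^2 = 173889 ≡ 359 (mod 2479)
8^512 ≡ 359^2 = 128881 ≡ 2452 (mod 2479)
8^1024 ≡ 2452^2 = 6012304 ≡ 729 (mod 2479)
8^2048 ≡ 729^2 = 531441 ≡ 935 (mod 2479)
2478 = 2048 + 256 + 128 + 32 + 8 + 4 + 2 in binary powers of 2.
So 8^2478 ≡ 935 · 359 · 417 · 1231 · 1823 · 1617 · 64 ≡ 2034 (mod 2479).
Since 2034 ≠ 1, base 8 is a Fermat witness: 2479 is composite.

2034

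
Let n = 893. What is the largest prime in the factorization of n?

47

893 = 19 · 47
47 is prime.
So 893 = 19 · 47; the largest prime factor is 47.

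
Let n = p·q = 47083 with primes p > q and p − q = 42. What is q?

197

Since p = q + 42, we have 47083 = q(q + 42), so q² + 42q − 47083 = 0.
Discriminant: 42² + 4·47083 = 1764 + 188332 = 190096; √190096 = 436.
q = (−42 + 436)/2 = 197, and p = q + 42 = 239.
Check: 197 · 239 = 47083.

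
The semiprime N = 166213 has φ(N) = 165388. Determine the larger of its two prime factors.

φ(n) = (p−1)(q−1) = n − (p+q) + 1, so p + q = 166213 − 165388 + 1 = 826.
p and q are the roots of t² − 826t + 166213 = 0.
Discriminant: 826² − 4·166213 = 682276 − 664852 = 17424; √17424 = 132.
q = (826 − 132)/2 = 347, p = (826 + 132)/2 = 479.
Check: 347 · 479 = 166213.

479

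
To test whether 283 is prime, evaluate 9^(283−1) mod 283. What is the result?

1

9^1 ≡ 9 (mod 283)
9^2 ≡ 9^2 = 81 ≡ 81 (mod 283)
9^4 ≡ 81^2 = 6561 ≡ 52 (mod 283)
9^8 ≡ 52^2 = 2704 ≡ 157 (mod 283)
9^16 ≡ 157^2 = 24649 ≡ 28 (mod 283)
9^32 ≡ 28^2 = 784 ≡ 218 (mod 283)
9^64 ≡ 218^2 = 47524 ≡ 263 (mod 283)
9^128 ≡ 263^2 = 69169 ≡ 117 (mod 283)
9^256 ≡ 117^2 = 13689 ≡ 105 (mod 283)
282 = 256 + 16 + 8 + 2 in binary powers of 2.
So 9^282 ≡ 105 · 28 · 157 · 81 ≡ 1 (mod 283).
Since the result is 1, base 9 gives no evidence that 283 is composite.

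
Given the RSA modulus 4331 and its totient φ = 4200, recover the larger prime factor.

71

φ(n) = (p−1)(q−1) = n − (p+q) + 1, so p + q = 4331 − 4200 + 1 = 132.
p and q are the roots of t² − 132t + 4331 = 0.
Discriminant: 132² − 4·4331 = 17424 − 17324 = 100; √100 = 10.
q = (132 − 10)/2 = 61, p = (132 + 10)/2 = 71.
Check: 61 · 71 = 4331.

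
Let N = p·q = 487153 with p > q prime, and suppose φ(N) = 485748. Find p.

787

φ(n) = (p−1)(q−1) = n − (p+q) + 1, so p + q = 487153 − 485748 + 1 = 1406.
p and q are the roots of t² − 1406t + 487153 = 0.
Discriminant: 1406² − 4·487153 = 1976836 − 1948612 = 28224; √28224 = 168.
q = (1406 − 168)/2 = 619, p = (1406 + 168)/2 = 787.
Check: 619 · 787 = 487153.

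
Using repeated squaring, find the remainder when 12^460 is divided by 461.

12^1 ≡ 12 (mod 461)
12^2 ≡ 12^2 = 144 ≡ 144 (mod 461)
12^4 ≡ 144^2 = 20736 ≡ 452 (mod 461)
12^8 ≡ 452^2 = 204304 ≡ 81 (mod 461)
12^16 ≡ 81^2 = 6561 ≡ 107 (mod 461)
12^32 ≡ 107^2 = 11449 ≡ 385 (mod 461)
12^64 ≡ 385^2 = 148225 ≡ 244 (mod 461)
12^128 ≡ 244^2 = 59536 ≡ 67 (mod 461)
12^256 ≡ 67^2 = 4489 ≡ 340 (mod 461)
460 = 256 + 128 + 64 + 8 + 4 in binary powers of 2.
So 12^460 ≡ 340 · 67 · 244 · 81 · 452 ≡ 1 (mod 461).
Since the result is 1, base 12 gives no evidence that 461 is composite.

1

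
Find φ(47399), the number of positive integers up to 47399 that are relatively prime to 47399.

Factor: 47399 = 11 · 31 · 139.
φ(47399) = (11−1) · (31−1) · (139−1) = 10 · 30 · 138 = 41400.

41400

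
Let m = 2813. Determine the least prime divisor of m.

29

2813 is odd.
Digit sum 14, not divisible by 3.
Ends in 3: not divisible by 5.
7: 2813 = 7·401 + 6
11: 2813 = 11·255 + 8
13: 2813 = 13·216 + 5
17: 2813 = 17·165 + 8
19: 2813 = 19·148 + 1
23: 2813 = 23·122 + 7
29: 2813 = 29·97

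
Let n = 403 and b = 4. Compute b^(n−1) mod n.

4^1 ≡ 4 (mod 403)
4^2 ≡ 4^2 = 16 ≡ 16 (mod 403)
4^4 ≡ 16^2 = 256 ≡ 256 (mod 403)
4^8 ≡ 256^2 = 65536 ≡ 250 (mod 403)
4^16 ≡ 250^2 = 62500 ≡ 35 (mod 403)
4^32 ≡ 35^2 = 1225 ≡ 16 (mod 403)
4^64 ≡ 16^2 = 256 ≡ 256 (mod 403)
4^128 ≡ 256^2 = 65536 ≡ 250 (mod 403)
4^256 ≡ 250^2 = 62500 ≡ 35 (mod 403)
402 = 256 + 128 + 16 + 2 in binary powers of 2.
So 4^402 ≡ 35 · 250 · 35 · 16 ≡ 326 (mod 403).
Since 326 ≠ 1, base 4 is a Fermat witness: 403 is composite.

326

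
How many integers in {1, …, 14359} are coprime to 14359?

Factor: 14359 = 83 · 173.
φ(14359) = (83−1) · (173−1) = 82 · 172 = 14104.

14104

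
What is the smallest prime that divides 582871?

29

582871 is odd.
Digit sum 31, not divisible by 3.
Ends in 1: not divisible by 5.
7: 582871 = 7·83267 + 2
11: 582871 = 11·52988 + 3
13: 582871 = 13·44836 + 3
17: 582871 = 17·34286 + 9
19: 582871 = 19·30677 + 8
23: 582871 = 23·25342 + 5
29: 582871 = 29·20099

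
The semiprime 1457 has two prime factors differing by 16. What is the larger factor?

Since p = q + 16, we have 1457 = q(q + 16), so q² + 16q − 1457 = 0.
Discriminant: 16² + 4·1457 = 256 + 5828 = 6084; √6084 = 78.
q = (−16 + 78)/2 = 31, and p = q + 16 = 47.
Check: 31 · 47 = 1457.

47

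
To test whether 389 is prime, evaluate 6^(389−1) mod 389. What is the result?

1

6^1 ≡ 6 (mod 389)
6^2 ≡ 6^2 = 36 ≡ 36 (mod 389)
6^4 ≡ 36^2 = 1296 ≡ 129 (mod 389)
6^8 ≡ 129^2 = 16641 ≡ 303 (mod 389)
6^16 ≡ 303^2 = 91809 ≡ 5 (mod 389)
6^32 ≡ 5^2 = 25 ≡ 25 (mod 389)
6^64 ≡ 25^2 = 625 ≡ 236 (mod 389)
6^128 ≡ 236^2 = 55696 ≡ 69 (mod 389)
6^256 ≡ 69^2 = 4761 ≡ 93 (mod 389)
388 = 256 + 128 + 4 in binary powers of 2.
So 6^388 ≡ 93 · 69 · 129 ≡ 1 (mod 389).
Since the result is 1, base 6 gives no evidence that 389 is composite.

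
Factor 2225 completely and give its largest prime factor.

89

2225 = 5 · 445
445 = 5 · 89
89 is prime.
So 2225 = 5^2 · 89; the largest prime factor is 89.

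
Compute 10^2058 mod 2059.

10^1 ≡ 10 (mod 2059)
10^2 ≡ 10^2 = 100 ≡ 100 (mod 2059)
10^4 ≡ 100^2 = 10000 ≡ 1764 (mod 2059)
10^8 ≡ 1764^2 = 3111696 ≡ 547 (mod 2059)
10^16 ≡ 547^2 = 299209 ≡ 654 (mod 2059)
10^32 ≡ 654^2 = 427716 ≡ 1503 (mod 2059)
10^64 ≡ 1503^2 = 2259009 ≡ 286 (mod 2059)
10^128 ≡ 286^2 = 81796 ≡ 1495 (mod 2059)
10^256 ≡ 1495^2 = 2235025 ≡ 1010 (mod 2059)
10^512 ≡ 1010^2 = 1020100 ≡ 895 (mod 2059)
10^1024 ≡ 895^2 = 801025 ≡ 74 (mod 2059)
10^2048 ≡ 74^2 = 5476 ≡ 1358 (mod 2059)
2058 = 2048 + 8 + 2 in binary powers of 2.
So 10^2058 ≡ 1358 · 547 · 100 ≡ 57 (mod 2059).
Since 57 ≠ 1, base 10 is a Fermat witness: 2059 is composite.

57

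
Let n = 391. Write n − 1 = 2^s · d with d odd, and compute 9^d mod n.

391 − 1 = 390 = 2^1 · 195, so d = 195.
9^1 ≡ 9 (mod 391)
9^2 ≡ 9^2 = 81 ≡ 81 (mod 391)
9^4 ≡ 81^2 = 6561 ≡ 305 (mod 391)
9^8 ≡ 305^2 = 93025 ≡ 358 (mod 391)
9^16 ≡ 358^2 = 128164 ≡ 307 (mod 391)
9^32 ≡ 307^2 = 94249 ≡ 18 (mod 391)
9^64 ≡ 18^2 = 324 ≡ 324 (mod 391)
9^128 ≡ 324^2 = 104976 ≡ 188 (mod 391)
195 = 128 + 64 + 2 + 1 in binary powers of 2.
So 9^195 ≡ 188 · 324 · 81 · 9 ≡ 151 (mod 391).
Squaring chain: 151; never reaches −1, so base 9 is a Miller–Rabin witness that 391 is composite.

151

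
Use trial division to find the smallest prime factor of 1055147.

31

1055147 is odd.
Digit sum 23, not divisible by 3.
Ends in 7: not divisible by 5.
7: 1055147 = 7·150735 + 2
11: 1055147 = 11·95922 + 5
13: 1055147 = 13·81165 + 2
17: 1055147 = 17·62067 + 8
19: 1055147 = 19·55534 + 1
23: 1055147 = 23·45875 + 22
29: 1055147 = 29·36384 + 11
31: 1055147 = 31·34037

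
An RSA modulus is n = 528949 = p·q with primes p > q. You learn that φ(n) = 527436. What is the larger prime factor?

φ(n) = (p−1)(q−1) = n − (p+q) + 1, so p + q = 528949 − 527436 + 1 = 1514.
p and q are the roots of t² − 1514t + 528949 = 0.
Discriminant: 1514² − 4·528949 = 2292196 − 2115796 = 176400; √176400 = 420.
q = (1514 − 420)/2 = 547, p = (1514 + 420)/2 = 967.
Check: 547 · 967 = 528949.

967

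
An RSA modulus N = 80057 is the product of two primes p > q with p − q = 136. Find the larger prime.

Since p = q + 136, we have 80057 = q(q + 136), so q² + 136q − 80057 = 0.
Discriminant: 136² + 4·80057 = 18496 + 320228 = 338724; √338724 = 582.
q = (−136 + 582)/2 = 223, and p = q + 136 = 359.
Check: 223 · 359 = 80057.

359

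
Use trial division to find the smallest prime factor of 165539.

165539 is odd.
Digit sum 29, not divisible by 3.
Ends in 9: not divisible by 5.
7: 165539 = 7·23648 + 3
11: 165539 = 11·15049

11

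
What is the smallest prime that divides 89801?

89

89801 is odd.
Digit sum 26, not divisible by 3.
Ends in 1: not divisible by 5.
7: 89801 = 7·12828 + 5
11: 89801 = 11·8163 + 8
13: 89801 = 13·6907 + 10
17: 89801 = 17·5282 + 7
19: 89801 = 19·4726 + 7
23: 89801 = 23·3904 + 9
29: 89801 = 29·3096 + 17
31: 89801 = 31·2896 + 25
37: 89801 = 37·2427 + 2
41: 89801 = 41·2190 + 11
43: 89801 = 43·2088 + 17
47: 89801 = 47·1910 + 31
53: 89801 = 53·1694 + 19
59: 89801 = 59·1522 + 3
61: 89801 = 61·1472 + 9
67: 89801 = 67·1340 + 21
71: 89801 = 71·1264 + 57
73: 89801 = 73·1230 + 11
79: 89801 = 79·1136 + 57
83: 89801 = 83·1081 + 78
89: 89801 = 89·1009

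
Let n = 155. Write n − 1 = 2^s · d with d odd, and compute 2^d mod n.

155 − 1 = 154 = 2^1 · 77, so d = 77.
2^1 ≡ 2 (mod 155)
2^2 ≡ 2^2 = 4 ≡ 4 (mod 155)
2^4 ≡ 4^2 = 16 ≡ 16 (mod 155)
2^8 ≡ 16^2 = 256 ≡ 101 (mod 155)
2^16 ≡ 101^2 = 10201 ≡ 126 (mod 155)
2^32 ≡ 126^2 = 15876 ≡ 66 (mod 155)
2^64 ≡ 66^2 = 4356 ≡ 16 (mod 155)
77 = 64 + 8 + 4 + 1 in binary powers of 2.
So 2^77 ≡ 16 · 101 · 16 · 2 ≡ 97 (mod 155).
Squaring chain: 97; never reaches −1, so base 2 is a Miller–Rabin witness that 155 is composite.

97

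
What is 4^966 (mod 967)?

1

4^1 ≡ 4 (mod 967)
4^2 ≡ 4^2 = 16 ≡ 16 (mod 967)
4^4 ≡ 16^2 = 256 ≡ 256 (mod 967)
4^8 ≡ 256^2 = 65536 ≡ 747 (mod 967)
4^16 ≡ 747^2 = 558009 ≡ 50 (mod 967)
4^32 ≡ 50^2 = 2500 ≡ 566 (mod 967)
4^64 ≡ 566^2 = 320356 ≡ 279 (mod 967)
4^128 ≡ 279^2 = 77841 ≡ 481 (mod 967)
4^256 ≡ 481^2 = 231361 ≡ 248 (mod 967)
4^512 ≡ 248^2 = 61504 ≡ 583 (mod 967)
966 = 512 + 256 + 128 + 64 + 4 + 2 in binary powers of 2.
So 4^966 ≡ 583 · 248 · 481 · 279 · 256 · 16 ≡ 1 (mod 967).
Since the result is 1, base 4 gives no evidence that 967 is composite.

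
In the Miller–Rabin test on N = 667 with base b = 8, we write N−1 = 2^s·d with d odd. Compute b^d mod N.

374

667 − 1 = 666 = 2^1 · 333, so d = 333.
8^1 ≡ 8 (mod 667)
8^2 ≡ 8^2 = 64 ≡ 64 (mod 667)
8^4 ≡ 64^2 = 4096 ≡ 94 (mod 667)
8^8 ≡ 94^2 = 8836 ≡ 165 (mod 667)
8^16 ≡ 165^2 = 27225 ≡ 545 (mod 667)
8^32 ≡ 545^2 = 297025 ≡ 210 (mod 667)
8^64 ≡ 210^2 = 44100 ≡ 78 (mod 667)
8^128 ≡ 78^2 = 6084 ≡ 81 (mod 667)
8^256 ≡ 81^2 = 6561 ≡ 558 (mod 667)
333 = 256 + 64 + 8 + 4 + 1 in binary powers of 2.
So 8^333 ≡ 558 · 78 · 165 · 94 · 8 ≡ 374 (mod 667).
Squaring chain: 374; never reaches −1, so base 8 is a Miller–Rabin witness that 667 is composite.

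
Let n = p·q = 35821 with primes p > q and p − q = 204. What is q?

113

Since p = q + 204, we have 35821 = q(q + 204), so q² + 204q − 35821 = 0.
Discriminant: 204² + 4·35821 = 41616 + 143284 = 184900; √184900 = 430.
q = (−204 + 430)/2 = 113, and p = q + 204 = 317.
Check: 113 · 317 = 35821.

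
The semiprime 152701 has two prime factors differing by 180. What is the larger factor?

491

Since p = q + 180, we have 152701 = q(q + 180), so q² + 180q − 152701 = 0.
Discriminant: 180² + 4·152701 = 32400 + 610804 = 643204; √643204 = 802.
q = (−180 + 802)/2 = 311, and p = q + 180 = 491.
Check: 311 · 491 = 152701.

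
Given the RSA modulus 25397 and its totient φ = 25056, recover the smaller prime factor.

φ(n) = (p−1)(q−1) = n − (p+q) + 1, so p + q = 25397 − 25056 + 1 = 342.
p and q are the roots of t² − 342t + 25397 = 0.
Discriminant: 342² − 4·25397 = 116964 − 101588 = 15376; √15376 = 124.
q = (342 − 124)/2 = 109, p = (342 + 124)/2 = 233.
Check: 109 · 233 = 25397.

109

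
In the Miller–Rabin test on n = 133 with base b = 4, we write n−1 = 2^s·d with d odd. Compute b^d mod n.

133 − 1 = 132 = 2^2 · 33, so d = 33.
4^1 ≡ 4 (mod 133)
4^2 ≡ 4^2 = 16 ≡ 16 (mod 133)
4^4 ≡ 16^2 = 256 ≡ 123 (mod 133)
4^8 ≡ 123^2 = 15129 ≡ 100 (mod 133)
4^16 ≡ 100^2 = 10000 ≡ 25 (mod 133)
4^32 ≡ 25^2 = 625 ≡ 93 (mod 133)
33 = 32 + 1 in binary powers of 2.
So 4^33 ≡ 93 · 4 ≡ 106 (mod 133).
Squaring chain: 106 → 64; never reaches −1, so base 4 is a Miller–Rabin witness that 133 is composite.

106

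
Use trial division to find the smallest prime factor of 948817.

948817 is odd.
Digit sum 37, not divisible by 3.
Ends in 7: not divisible by 5.
7: 948817 = 7·135545 + 2
11: 948817 = 11·86256 + 1
13: 948817 = 13·72985 + 12
17: 948817 = 17·55812 + 13
19: 948817 = 19·49937 + 14
23: 948817 = 23·41252 + 21
29: 948817 = 29·32717 + 24
31: 948817 = 31·30607

31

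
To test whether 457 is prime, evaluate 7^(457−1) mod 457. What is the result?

1

7^1 ≡ 7 (mod 457)
7^2 ≡ 7^2 = 49 ≡ 49 (mod 457)
7^4 ≡ 49^2 = 2401 ≡ 116 (mod 457)
7^8 ≡ 116^2 = 13456 ≡ 203 (mod 457)
7^16 ≡ 203^2 = 41209 ≡ 79 (mod 457)
7^32 ≡ 79^2 = 6241 ≡ 300 (mod 457)
7^64 ≡ 300^2 = 90000 ≡ 428 (mod 457)
7^128 ≡ 428^2 = 183184 ≡ 384 (mod 457)
7^256 ≡ 384^2 = 147456 ≡ 302 (mod 457)
456 = 256 + 128 + 64 + 8 in binary powers of 2.
So 7^456 ≡ 302 · 384 · 428 · 203 ≡ 1 (mod 457).
Since the result is 1, base 7 gives no evidence that 457 is composite.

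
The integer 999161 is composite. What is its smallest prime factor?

31

999161 is odd.
Digit sum 35, not divisible by 3.
Ends in 1: not divisible by 5.
7: 999161 = 7·142737 + 2
11: 999161 = 11·90832 + 9
13: 999161 = 13·76858 + 7
17: 999161 = 17·58774 + 3
19: 999161 = 19·52587 + 8
23: 999161 = 23·43441 + 18
29: 999161 = 29·34453 + 24
31: 999161 = 31·32231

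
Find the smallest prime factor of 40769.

40769 is odd.
Digit sum 26, not divisible by 3.
Ends in 9: not divisible by 5.
7: 40769 = 7·5824 + 1
11: 40769 = 11·3706 + 3
13: 40769 = 13·3136 + 1
17: 40769 = 17·2398 + 3
19: 40769 = 19·2145 + 14
23: 40769 = 23·1772 + 13
29: 40769 = 29·1405 + 24
31: 40769 = 31·1315 + 4
37: 40769 = 37·1101 + 32
41: 40769 = 41·994 + 15
43: 40769 = 43·948 + 5
47: 40769 = 47·867 + 20
53: 40769 = 53·769 + 12
59: 40769 = 59·691

59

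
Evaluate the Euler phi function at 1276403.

Factor: 1276403 = 79 · 107 · 151.
φ(1276403) = (79−1) · (107−1) · (151−1) = 78 · 106 · 150 = 1240200.

1240200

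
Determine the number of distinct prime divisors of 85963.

85963 = 31 · 2773
2773 = 47 · 59
85963 = 31 · 47 · 59, which has 3 distinct prime factors.

3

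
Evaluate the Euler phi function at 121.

Factor: 121 = 11^2.
φ(121) = 11^1·(11−1) = 110.

110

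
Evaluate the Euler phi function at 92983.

Factor: 92983 = 11 · 79 · 107.
φ(92983) = (11−1) · (79−1) · (107−1) = 10 · 78 · 106 = 82680.

82680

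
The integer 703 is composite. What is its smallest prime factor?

703 is odd.
Digit sum 10, not divisible by 3.
Ends in 3: not divisible by 5.
7: 703 = 7·100 + 3
11: 703 = 11·63 + 10
13: 703 = 13·54 + 1
17: 703 = 17·41 + 6
19: 703 = 19·37

19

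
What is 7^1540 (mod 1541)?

967

7^1 ≡ 7 (mod 1541)
7^2 ≡ 7^2 = 49 ≡ 49 (mod 1541)
7^4 ≡ 49^2 = 2401 ≡ 860 (mod 1541)
7^8 ≡ 860^2 = 739600 ≡ 1461 (mod 1541)
7^16 ≡ 1461^2 = 2134521 ≡ 236 (mod 1541)
7^32 ≡ 236^2 = 55696 ≡ 220 (mod 1541)
7^64 ≡ 220^2 = 48400 ≡ 629 (mod 1541)
7^128 ≡ 629^2 = 395641 ≡ 1145 (mod 1541)
7^256 ≡ 1145^2 = 1311025 ≡ 1175 (mod 1541)
7^512 ≡ 1175^2 = 1380625 ≡ 1430 (mod 1541)
7^1024 ≡ 1430^2 = 2044900 ≡ 1534 (mod 1541)
1540 = 1024 + 512 + 4 in binary powers of 2.
So 7^1540 ≡ 1534 · 1430 · 860 ≡ 967 (mod 1541).
Since 967 ≠ 1, base 7 is a Fermat witness: 1541 is composite.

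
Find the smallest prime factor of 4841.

47

4841 is odd.
Digit sum 17, not divisible by 3.
Ends in 1: not divisible by 5.
7: 4841 = 7·691 + 4
11: 4841 = 11·440 + 1
13: 4841 = 13·372 + 5
17: 4841 = 17·284 + 13
19: 4841 = 19·254 + 15
23: 4841 = 23·210 + 11
29: 4841 = 29·166 + 27
31: 4841 = 31·156 + 5
37: 4841 = 37·130 + 31
41: 4841 = 41·118 + 3
43: 4841 = 43·112 + 25
47: 4841 = 47·103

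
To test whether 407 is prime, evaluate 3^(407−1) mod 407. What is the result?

3^1 ≡ 3 (mod 407)
3^2 ≡ 3^2 = 9 ≡ 9 (mod 407)
3^4 ≡ 9^2 = 81 ≡ 81 (mod 407)
3^8 ≡ 81^2 = 6561 ≡ 49 (mod 407)
3^16 ≡ 49^2 = 2401 ≡ 366 (mod 407)
3^32 ≡ 366^2 = 133956 ≡ 53 (mod 407)
3^64 ≡ 53^2 = 2809 ≡ 367 (mod 407)
3^128 ≡ 367^2 = 134689 ≡ 379 (mod 407)
3^256 ≡ 379^2 = 143641 ≡ 377 (mod 407)
406 = 256 + 128 + 16 + 4 + 2 in binary powers of 2.
So 3^406 ≡ 377 · 379 · 366 · 81 · 9 ≡ 256 (mod 407).
Since 256 ≠ 1, base 3 is a Fermat witness: 407 is composite.

256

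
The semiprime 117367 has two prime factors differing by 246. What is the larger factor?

487

Since p = q + 246, we have 117367 = q(q + 246), so q² + 246q − 117367 = 0.
Discriminant: 246² + 4·117367 = 60516 + 469468 = 529984; √529984 = 728.
q = (−246 + 728)/2 = 241, and p = q + 246 = 487.
Check: 241 · 487 = 117367.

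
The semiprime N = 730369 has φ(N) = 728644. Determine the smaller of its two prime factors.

φ(n) = (p−1)(q−1) = n − (p+q) + 1, so p + q = 730369 − 728644 + 1 = 1726.
p and q are the roots of t² − 1726t + 730369 = 0.
Discriminant: 1726² − 4·730369 = 2979076 − 2921476 = 57600; √57600 = 240.
q = (1726 − 240)/2 = 743, p = (1726 + 240)/2 = 983.
Check: 743 · 983 = 730369.

743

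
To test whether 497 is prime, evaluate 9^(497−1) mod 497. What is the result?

219

9^1 ≡ 9 (mod 497)
9^2 ≡ 9^2 = 81 ≡ 81 (mod 497)
9^4 ≡ 81^2 = 6561 ≡ 100 (mod 497)
9^8 ≡ 100^2 = 10000 ≡ 60 (mod 497)
9^16 ≡ 60^2 = 3600 ≡ 121 (mod 497)
9^32 ≡ 121^2 = 14641 ≡ 228 (mod 497)
9^64 ≡ 228^2 = 51984 ≡ 296 (mod 497)
9^128 ≡ 296^2 = 87616 ≡ 144 (mod 497)
9^256 ≡ 144^2 = 20736 ≡ 359 (mod 497)
496 = 256 + 128 + 64 + 32 + 16 in binary powers of 2.
So 9^496 ≡ 359 · 144 · 296 · 228 · 121 ≡ 219 (mod 497).
Since 219 ≠ 1, base 9 is a Fermat witness: 497 is composite.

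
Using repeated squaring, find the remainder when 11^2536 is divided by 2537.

1067

11^1 ≡ 11 (mod 2537)
11^2 ≡ 11^2 = 121 ≡ 121 (mod 2537)
11^4 ≡ 121^2 = 14641 ≡ 1956 (mod 2537)
11^8 ≡ 1956^2 = 3825936 ≡ 140 (mod 2537)
11^16 ≡ 140^2 = 19600 ≡ 1841 (mod 2537)
11^32 ≡ 1841^2 = 3389281 ≡ 2386 (mod 2537)
11^64 ≡ 2386^2 = 5692996 ≡ 2505 (mod 2537)
11^128 ≡ 2505^2 = 6275025 ≡ 1024 (mod 2537)
11^256 ≡ 1024^2 = 1048576 ≡ 795 (mod 2537)
11^512 ≡ 795^2 = 632025 ≡ 312 (mod 2537)
11^1024 ≡ 312^2 = 97344 ≡ 938 (mod 2537)
11^2048 ≡ 938^2 = 879844 ≡ 2042 (mod 2537)
2536 = 2048 + 256 + 128 + 64 + 32 + 8 in binary powers of 2.
So 11^2536 ≡ 2042 · 795 · 1024 · 2505 · 2386 · 140 ≡ 1067 (mod 2537).
Since 1067 ≠ 1, base 11 is a Fermat witness: 2537 is composite.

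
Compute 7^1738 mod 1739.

636

7^1 ≡ 7 (mod 1739)
7^2 ≡ 7^2 = 49 ≡ 49 (mod 1739)
7^4 ≡ 49^2 = 2401 ≡ 662 (mod 1739)
7^8 ≡ 662^2 = 438244 ≡ 16 (mod 1739)
7^16 ≡ 16^2 = 256 ≡ 256 (mod 1739)
7^32 ≡ 256^2 = 65536 ≡ 1193 (mod 1739)
7^64 ≡ 1193^2 = 1423249 ≡ 747 (mod 1739)
7^128 ≡ 747^2 = 558009 ≡ 1529 (mod 1739)
7^256 ≡ 1529^2 = 2337841 ≡ 625 (mod 1739)
7^512 ≡ 625^2 = 390625 ≡ 1089 (mod 1739)
7^1024 ≡ 1089^2 = 1185921 ≡ 1662 (mod 1739)
1738 = 1024 + 512 + 128 + 64 + 8 + 2 in binary powers of 2.
So 7^1738 ≡ 1662 · 1089 · 1529 · 747 · 16 · 49 ≡ 636 (mod 1739).
Since 636 ≠ 1, base 7 is a Fermat witness: 1739 is composite.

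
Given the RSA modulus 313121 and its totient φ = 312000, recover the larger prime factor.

φ(n) = (p−1)(q−1) = n − (p+q) + 1, so p + q = 313121 − 312000 + 1 = 1122.
p and q are the roots of t² − 1122t + 313121 = 0.
Discriminant: 1122² − 4·313121 = 1258884 − 1252484 = 6400; √6400 = 80.
q = (1122 − 80)/2 = 521, p = (1122 + 80)/2 = 601.
Check: 521 · 601 = 313121.

601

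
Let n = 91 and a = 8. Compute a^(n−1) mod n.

64

8^1 ≡ 8 (mod 91)
8^2 ≡ 8^2 = 64 ≡ 64 (mod 91)
8^4 ≡ 64^2 = 4096 ≡ 1 (mod 91)
8^8 ≡ 1^2 = 1 ≡ 1 (mod 91)
8^16 ≡ 1^2 = 1 ≡ 1 (mod 91)
8^32 ≡ 1^2 = 1 ≡ 1 (mod 91)
8^64 ≡ 1^2 = 1 ≡ 1 (mod 91)
90 = 64 + 16 + 8 + 2 in binary powers of 2.
So 8^90 ≡ 1 · 1 · 1 · 64 ≡ 64 (mod 91).
Since 64 ≠ 1, base 8 is a Fermat witness: 91 is composite.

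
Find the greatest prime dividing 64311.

97

64311 = 3 · 21437
21437 = 13 · 1649
1649 = 17 · 97
97 is prime.
So 64311 = 3 · 13 · 17 · 97; the largest prime factor is 97.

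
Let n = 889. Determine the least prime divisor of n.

889 is odd.
Digit sum 25, not divisible by 3.
Ends in 9: not divisible by 5.
7: 889 = 7·127

7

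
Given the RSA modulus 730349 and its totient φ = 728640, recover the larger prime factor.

881

φ(n) = (p−1)(q−1) = n − (p+q) + 1, so p + q = 730349 − 728640 + 1 = 1710.
p and q are the roots of t² − 1710t + 730349 = 0.
Discriminant: 1710² − 4·730349 = 2924100 − 2921396 = 2704; √2704 = 52.
q = (1710 − 52)/2 = 829, p = (1710 + 52)/2 = 881.
Check: 829 · 881 = 730349.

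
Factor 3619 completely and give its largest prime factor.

3619 = 7 · 517
517 = 11 · 47
47 is prime.
So 3619 = 7 · 11 · 47; the largest prime factor is 47.

47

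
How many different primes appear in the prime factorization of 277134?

277134 = 2 · 138567
138567 = 3 · 46189
46189 = 11 · 4199
4199 = 13 · 323
323 = 17 · 19
277134 = 2 · 3 · 11 · 13 · 17 · 19, which has 6 distinct prime factors.

6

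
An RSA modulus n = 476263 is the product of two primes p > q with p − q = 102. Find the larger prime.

Since p = q + 102, we have 476263 = q(q + 102), so q² + 102q − 476263 = 0.
Discriminant: 102² + 4·476263 = 10404 + 1905052 = 1915456; √1915456 = 1384.
q = (−102 + 1384)/2 = 641, and p = q + 102 = 743.
Check: 641 · 743 = 476263.

743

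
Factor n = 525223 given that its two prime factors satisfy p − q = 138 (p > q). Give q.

659

Since p = q + 138, we have 525223 = q(q + 138), so q² + 138q − 525223 = 0.
Discriminant: 138² + 4·525223 = 19044 + 2100892 = 2119936; √2119936 = 1456.
q = (−138 + 1456)/2 = 659, and p = q + 138 = 797.
Check: 659 · 797 = 525223.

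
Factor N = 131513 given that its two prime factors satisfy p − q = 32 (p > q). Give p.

Since p = q + 32, we have 131513 = q(q + 32), so q² + 32q − 131513 = 0.
Discriminant: 32² + 4·131513 = 1024 + 526052 = 527076; √527076 = 726.
q = (−32 + 726)/2 = 347, and p = q + 32 = 379.
Check: 347 · 379 = 131513.

379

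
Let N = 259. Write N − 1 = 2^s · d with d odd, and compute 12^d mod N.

259 − 1 = 258 = 2^1 · 129, so d = 129.
12^1 ≡ 12 (mod 259)
12^2 ≡ 12^2 = 144 ≡ 144 (mod 259)
12^4 ≡ 144^2 = 20736 ≡ 16 (mod 259)
12^8 ≡ 16^2 = 256 ≡ 256 (mod 259)
12^16 ≡ 256^2 = 65536 ≡ 9 (mod 259)
12^32 ≡ 9^2 = 81 ≡ 81 (mod 259)
12^64 ≡ 81^2 = 6561 ≡ 86 (mod 259)
12^128 ≡ 86^2 = 7396 ≡ 144 (mod 259)
129 = 128 + 1 in binary powers of 2.
So 12^129 ≡ 144 · 12 ≡ 174 (mod 259).
Squaring chain: 174; never reaches −1, so base 12 is a Miller–Rabin witness that 259 is composite.

174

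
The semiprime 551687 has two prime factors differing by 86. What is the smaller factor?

Since p = q + 86, we have 551687 = q(q + 86), so q² + 86q − 551687 = 0.
Discriminant: 86² + 4·551687 = 7396 + 2206748 = 2214144; √2214144 = 1488.
q = (−86 + 1488)/2 = 701, and p = q + 86 = 787.
Check: 701 · 787 = 551687.

701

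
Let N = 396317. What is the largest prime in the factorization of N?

89

396317 = 61 · 6497
6497 = 73 · 89
89 is prime.
So 396317 = 61 · 73 · 89; the largest prime factor is 89.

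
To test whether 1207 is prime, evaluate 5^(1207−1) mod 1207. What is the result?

1141

5^1 ≡ 5 (mod 1207)
5^2 ≡ 5^2 = 25 ≡ 25 (mod 1207)
5^4 ≡ 25^2 = 625 ≡ 625 (mod 1207)
5^8 ≡ 625^2 = 390625 ≡ 764 (mod 1207)
5^16 ≡ 764^2 = 583696 ≡ 715 (mod 1207)
5^32 ≡ 715^2 = 511225 ≡ 664 (mod 1207)
5^64 ≡ 664^2 = 440896 ≡ 341 (mod 1207)
5^128 ≡ 341^2 = 116281 ≡ 409 (mod 1207)
5^256 ≡ 409^2 = 167281 ≡ 715 (mod 1207)
5^512 ≡ 715^2 = 511225 ≡ 664 (mod 1207)
5^1024 ≡ 664^2 = 440896 ≡ 341 (mod 1207)
1206 = 1024 + 128 + 32 + 16 + 4 + 2 in binary powers of 2.
So 5^1206 ≡ 341 · 409 · 664 · 715 · 625 · 25 ≡ 1141 (mod 1207).
Since 1141 ≠ 1, base 5 is a Fermat witness: 1207 is composite.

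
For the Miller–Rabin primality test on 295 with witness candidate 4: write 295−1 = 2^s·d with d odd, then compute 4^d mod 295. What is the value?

295 − 1 = 294 = 2^1 · 147, so d = 147.
4^1 ≡ 4 (mod 295)
4^2 ≡ 4^2 = 16 ≡ 16 (mod 295)
4^4 ≡ 16^2 = 256 ≡ 256 (mod 295)
4^8 ≡ 256^2 = 65536 ≡ 46 (mod 295)
4^16 ≡ 46^2 = 2116 ≡ 51 (mod 295)
4^32 ≡ 51^2 = 2601 ≡ 241 (mod 295)
4^64 ≡ 241^2 = 58081 ≡ 261 (mod 295)
4^128 ≡ 261^2 = 68121 ≡ 271 (mod 295)
147 = 128 + 16 + 2 + 1 in binary powers of 2.
So 4^147 ≡ 271 · 51 · 16 · 4 ≡ 134 (mod 295).
Squaring chain: 134; never reaches −1, so base 4 is a Miller–Rabin witness that 295 is composite.

134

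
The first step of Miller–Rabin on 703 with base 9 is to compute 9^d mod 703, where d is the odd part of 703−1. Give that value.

1

703 − 1 = 702 = 2^1 · 351, so d = 351.
9^1 ≡ 9 (mod 703)
9^2 ≡ 9^2 = 81 ≡ 81 (mod 703)
9^4 ≡ 81^2 = 6561 ≡ 234 (mod 703)
9^8 ≡ 234^2 = 54756 ≡ 625 (mod 703)
9^16 ≡ 625^2 = 390625 ≡ 460 (mod 703)
9^32 ≡ 460^2 = 211600 ≡ 700 (mod 703)
9^64 ≡ 700^2 = 490000 ≡ 9 (mod 703)
9^128 ≡ 9^2 = 81 ≡ 81 (mod 703)
9^256 ≡ 81^2 = 6561 ≡ 234 (mod 703)
351 = 256 + 64 + 16 + 8 + 4 + 2 + 1 in binary powers of 2.
So 9^351 ≡ 234 · 9 · 460 · 625 · 234 · 81 · 9 ≡ 1 (mod 703).
Since 9^d ≡ 1 (mod 703), base 9 does not prove 703 composite.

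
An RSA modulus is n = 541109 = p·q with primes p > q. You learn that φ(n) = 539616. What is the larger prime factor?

φ(n) = (p−1)(q−1) = n − (p+q) + 1, so p + q = 541109 − 539616 + 1 = 1494.
p and q are the roots of t² − 1494t + 541109 = 0.
Discriminant: 1494² − 4·541109 = 2232036 − 2164436 = 67600; √67600 = 260.
q = (1494 − 260)/2 = 617, p = (1494 + 260)/2 = 877.
Check: 617 · 877 = 541109.

877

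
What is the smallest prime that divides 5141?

5141 is odd.
Digit sum 11, not divisible by 3.
Ends in 1: not divisible by 5.
7: 5141 = 7·734 + 3
11: 5141 = 11·467 + 4
13: 5141 = 13·395 + 6
17: 5141 = 17·302 + 7
19: 5141 = 19·270 + 11
23: 5141 = 23·223 + 12
29: 5141 = 29·177 + 8
31: 5141 = 31·165 + 26
37: 5141 = 37·138 + 35
41: 5141 = 41·125 + 16
43: 5141 = 43·119 + 24
47: 5141 = 47·109 + 18
53: 5141 = 53·97

53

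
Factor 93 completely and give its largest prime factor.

93 = 3 · 31
31 is prime.
So 93 = 3 · 31; the largest prime factor is 31.

31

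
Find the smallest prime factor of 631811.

631811 is odd.
Digit sum 20, not divisible by 3.
Ends in 1: not divisible by 5.
7: 631811 = 7·90258 + 5
11: 631811 = 11·57437 + 4
13: 631811 = 13·48600 + 11
17: 631811 = 17·37165 + 6
19: 631811 = 19·33253 + 4
23: 631811 = 23·27470 + 1
29: 631811 = 29·21786 + 17
31: 631811 = 31·20381

31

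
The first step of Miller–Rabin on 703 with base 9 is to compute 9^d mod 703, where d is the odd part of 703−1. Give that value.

703 − 1 = 702 = 2^1 · 351, so d = 351.
9^1 ≡ 9 (mod 703)
9^2 ≡ 9^2 = 81 ≡ 81 (mod 703)
9^4 ≡ 81^2 = 6561 ≡ 234 (mod 703)
9^8 ≡ 234^2 = 54756 ≡ 625 (mod 703)
9^16 ≡ 625^2 = 390625 ≡ 460 (mod 703)
9^32 ≡ 460^2 = 211600 ≡ 700 (mod 703)
9^64 ≡ 700^2 = 490000 ≡ 9 (mod 703)
9^128 ≡ 9^2 = 81 ≡ 81 (mod 703)
9^256 ≡ 81^2 = 6561 ≡ 234 (mod 703)
351 = 256 + 64 + 16 + 8 + 4 + 2 + 1 in binary powers of 2.
So 9^351 ≡ 234 · 9 · 460 · 625 · 234 · 81 · 9 ≡ 1 (mod 703).
Since 9^d ≡ 1 (mod 703), base 9 does not prove 703 composite.

1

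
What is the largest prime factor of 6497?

89

6497 = 73 · 89
89 is prime.
So 6497 = 73 · 89; the largest prime factor is 89.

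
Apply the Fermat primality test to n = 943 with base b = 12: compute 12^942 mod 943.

12^1 ≡ 12 (mod 943)
12^2 ≡ 12^2 = 144 ≡ 144 (mod 943)
12^4 ≡ 144^2 = 20736 ≡ 933 (mod 943)
12^8 ≡ 933^2 = 870489 ≡ 100 (mod 943)
12^16 ≡ 100^2 = 10000 ≡ 570 (mod 943)
12^32 ≡ 570^2 = 324900 ≡ 508 (mod 943)
12^64 ≡ 508^2 = 258064 ≡ 625 (mod 943)
12^128 ≡ 625^2 = 390625 ≡ 223 (mod 943)
12^256 ≡ 223^2 = 49729 ≡ 693 (mod 943)
12^512 ≡ 693^2 = 480249 ≡ 262 (mod 943)
942 = 512 + 256 + 128 + 32 + 8 + 4 + 2 in binary powers of 2.
So 12^942 ≡ 262 · 693 · 223 · 508 · 100 · 933 · 144 ≡ 430 (mod 943).
Since 430 ≠ 1, base 12 is a Fermat witness: 943 is composite.

430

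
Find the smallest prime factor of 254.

2

254 is even: 2 divides it.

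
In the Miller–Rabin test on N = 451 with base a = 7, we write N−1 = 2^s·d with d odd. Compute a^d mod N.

451 − 1 = 450 = 2^1 · 225, so d = 225.
7^1 ≡ 7 (mod 451)
7^2 ≡ 7^2 = 49 ≡ 49 (mod 451)
7^4 ≡ 49^2 = 2401 ≡ 146 (mod 451)
7^8 ≡ 146^2 = 21316 ≡ 119 (mod 451)
7^16 ≡ 119^2 = 14161 ≡ 180 (mod 451)
7^32 ≡ 180^2 = 32400 ≡ 379 (mod 451)
7^64 ≡ 379^2 = 143641 ≡ 223 (mod 451)
7^128 ≡ 223^2 = 49729 ≡ 119 (mod 451)
225 = 128 + 64 + 32 + 1 in binary powers of 2.
So 7^225 ≡ 119 · 223 · 379 · 7 ≡ 208 (mod 451).
Squaring chain: 208; never reaches −1, so base 7 is a Miller–Rabin witness that 451 is composite.

208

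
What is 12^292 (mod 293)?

1

12^1 ≡ 12 (mod 293)
12^2 ≡ 12^2 = 144 ≡ 144 (mod 293)
12^4 ≡ 144^2 = 20736 ≡ 226 (mod 293)
12^8 ≡ 226^2 = 51076 ≡ 94 (mod 293)
12^16 ≡ 94^2 = 8836 ≡ 46 (mod 293)
12^32 ≡ 46^2 = 2116 ≡ 65 (mod 293)
12^64 ≡ 65^2 = 4225 ≡ 123 (mod 293)
12^128 ≡ 123^2 = 15129 ≡ 186 (mod 293)
12^256 ≡ 186^2 = 34596 ≡ 22 (mod 293)
292 = 256 + 32 + 4 in binary powers of 2.
So 12^292 ≡ 22 · 65 · 226 ≡ 1 (mod 293).
Since the result is 1, base 12 gives no evidence that 293 is composite.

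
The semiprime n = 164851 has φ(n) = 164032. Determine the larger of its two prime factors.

φ(n) = (p−1)(q−1) = n − (p+q) + 1, so p + q = 164851 − 164032 + 1 = 820.
p and q are the roots of t² − 820t + 164851 = 0.
Discriminant: 820² − 4·164851 = 672400 − 659404 = 12996; √12996 = 114.
q = (820 − 114)/2 = 353, p = (820 + 114)/2 = 467.
Check: 353 · 467 = 164851.

467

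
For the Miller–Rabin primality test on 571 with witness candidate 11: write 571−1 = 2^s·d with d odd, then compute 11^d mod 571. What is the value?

1

571 − 1 = 570 = 2^1 · 285, so d = 285.
11^1 ≡ 11 (mod 571)
11^2 ≡ 11^2 = 121 ≡ 121 (mod 571)
11^4 ≡ 121^2 = 14641 ≡ 366 (mod 571)
11^8 ≡ 366^2 = 133956 ≡ 342 (mod 571)
11^16 ≡ 342^2 = 116964 ≡ 480 (mod 571)
11^32 ≡ 480^2 = 230400 ≡ 287 (mod 571)
11^64 ≡ 287^2 = 82369 ≡ 145 (mod 571)
11^128 ≡ 145^2 = 21025 ≡ 469 (mod 571)
11^256 ≡ 469^2 = 219961 ≡ 126 (mod 571)
285 = 256 + 16 + 8 + 4 + 1 in binary powers of 2.
So 11^285 ≡ 126 · 480 · 342 · 366 · 11 ≡ 1 (mod 571).
Since 11^d ≡ 1 (mod 571), base 11 does not prove 571 composite.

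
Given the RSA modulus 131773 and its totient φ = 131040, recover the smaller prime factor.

φ(n) = (p−1)(q−1) = n − (p+q) + 1, so p + q = 131773 − 131040 + 1 = 734.
p and q are the roots of t² − 734t + 131773 = 0.
Discriminant: 734² − 4·131773 = 538756 − 527092 = 11664; √11664 = 108.
q = (734 − 108)/2 = 313, p = (734 + 108)/2 = 421.
Check: 313 · 421 = 131773.

313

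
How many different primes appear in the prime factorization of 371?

371 = 7 · 53
371 = 7 · 53, which has 2 distinct prime factors.

2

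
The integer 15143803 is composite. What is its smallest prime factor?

71

15143803 is odd.
Digit sum 25, not divisible by 3.
Ends in 3: not divisible by 5.
7: 15143803 = 7·2163400 + 3
11: 15143803 = 11·1376709 + 4
13: 15143803 = 13·1164907 + 12
17: 15143803 = 17·890811 + 16
19: 15143803 = 19·797042 + 5
23: 15143803 = 23·658426 + 5
29: 15143803 = 29·522200 + 3
31: 15143803 = 31·488509 + 24
37: 15143803 = 37·409291 + 36
41: 15143803 = 41·369361 + 2
43: 15143803 = 43·352181 + 20
47: 15143803 = 47·322208 + 27
53: 15143803 = 53·285732 + 7
59: 15143803 = 59·256674 + 37
61: 15143803 = 61·248259 + 4
67: 15143803 = 67·226026 + 61
71: 15143803 = 71·213293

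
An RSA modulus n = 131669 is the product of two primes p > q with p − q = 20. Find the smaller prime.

353

Since p = q + 20, we have 131669 = q(q + 20), so q² + 20q − 131669 = 0.
Discriminant: 20² + 4·131669 = 400 + 526676 = 527076; √527076 = 726.
q = (−20 + 726)/2 = 353, and p = q + 20 = 373.
Check: 353 · 373 = 131669.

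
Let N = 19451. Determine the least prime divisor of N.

19451 is odd.
Digit sum 20, not divisible by 3.
Ends in 1: not divisible by 5.
7: 19451 = 7·2778 + 5
11: 19451 = 11·1768 + 3
13: 19451 = 13·1496 + 3
17: 19451 = 17·1144 + 3
19: 19451 = 19·1023 + 14
23: 19451 = 23·845 + 16
29: 19451 = 29·670 + 21
31: 19451 = 31·627 + 14
37: 19451 = 37·525 + 26
41: 19451 = 41·474 + 17
43: 19451 = 43·452 + 15
47: 19451 = 47·413 + 40
53: 19451 = 53·367

53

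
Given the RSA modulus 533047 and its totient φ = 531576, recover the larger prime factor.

829

φ(n) = (p−1)(q−1) = n − (p+q) + 1, so p + q = 533047 − 531576 + 1 = 1472.
p and q are the roots of t² − 1472t + 533047 = 0.
Discriminant: 1472² − 4·533047 = 2166784 − 2132188 = 34596; √34596 = 186.
q = (1472 − 186)/2 = 643, p = (1472 + 186)/2 = 829.
Check: 643 · 829 = 533047.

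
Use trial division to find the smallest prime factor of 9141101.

9141101 is odd.
Digit sum 17, not divisible by 3.
Ends in 1: not divisible by 5.
7: 9141101 = 7·1305871 + 4
11: 9141101 = 11·831009 + 2
13: 9141101 = 13·703161 + 8
17: 9141101 = 17·537711 + 14
19: 9141101 = 19·481110 + 11
23: 9141101 = 23·397439 + 4
29: 9141101 = 29·315210 + 11
31: 9141101 = 31·294874 + 7
37: 9141101 = 37·247056 + 29
41: 9141101 = 41·222953 + 28
43: 9141101 = 43·212583 + 32
47: 9141101 = 47·194491 + 24
53: 9141101 = 53·172473 + 32
59: 9141101 = 59·154933 + 54
61: 9141101 = 61·149854 + 7
67: 9141101 = 67·136434 + 23
71: 9141101 = 71·128747 + 64
73: 9141101 = 73·125220 + 41
79: 9141101 = 79·115710 + 11
83: 9141101 = 83·110133 + 62
89: 9141101 = 89·102709

89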